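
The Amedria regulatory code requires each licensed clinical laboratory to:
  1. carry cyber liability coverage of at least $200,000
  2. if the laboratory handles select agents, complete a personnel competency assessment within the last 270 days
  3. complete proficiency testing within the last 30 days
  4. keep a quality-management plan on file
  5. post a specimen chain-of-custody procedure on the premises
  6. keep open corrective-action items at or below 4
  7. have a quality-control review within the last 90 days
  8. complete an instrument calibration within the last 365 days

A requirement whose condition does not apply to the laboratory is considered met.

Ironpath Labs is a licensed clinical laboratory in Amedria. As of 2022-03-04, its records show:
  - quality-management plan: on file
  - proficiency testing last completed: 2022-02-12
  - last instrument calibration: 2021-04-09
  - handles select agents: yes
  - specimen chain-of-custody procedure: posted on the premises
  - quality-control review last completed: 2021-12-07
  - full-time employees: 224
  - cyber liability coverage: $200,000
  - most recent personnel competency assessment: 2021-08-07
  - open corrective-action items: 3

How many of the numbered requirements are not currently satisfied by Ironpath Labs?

1. cyber liability coverage $200,000 ≥ $200,000 → met
2. condition 'handles select agents' holds; personnel competency assessment 209 days ago vs limit 270 → met
3. proficiency testing 20 days ago vs limit 30 → met
4. quality-management plan present → met
5. specimen chain-of-custody procedure present → met
6. open corrective-action items 3 ≤ 4 → met
7. quality-control review 87 days ago vs limit 90 → met
8. instrument calibration 329 days ago vs limit 365 → met
Not met: 0 of 8

0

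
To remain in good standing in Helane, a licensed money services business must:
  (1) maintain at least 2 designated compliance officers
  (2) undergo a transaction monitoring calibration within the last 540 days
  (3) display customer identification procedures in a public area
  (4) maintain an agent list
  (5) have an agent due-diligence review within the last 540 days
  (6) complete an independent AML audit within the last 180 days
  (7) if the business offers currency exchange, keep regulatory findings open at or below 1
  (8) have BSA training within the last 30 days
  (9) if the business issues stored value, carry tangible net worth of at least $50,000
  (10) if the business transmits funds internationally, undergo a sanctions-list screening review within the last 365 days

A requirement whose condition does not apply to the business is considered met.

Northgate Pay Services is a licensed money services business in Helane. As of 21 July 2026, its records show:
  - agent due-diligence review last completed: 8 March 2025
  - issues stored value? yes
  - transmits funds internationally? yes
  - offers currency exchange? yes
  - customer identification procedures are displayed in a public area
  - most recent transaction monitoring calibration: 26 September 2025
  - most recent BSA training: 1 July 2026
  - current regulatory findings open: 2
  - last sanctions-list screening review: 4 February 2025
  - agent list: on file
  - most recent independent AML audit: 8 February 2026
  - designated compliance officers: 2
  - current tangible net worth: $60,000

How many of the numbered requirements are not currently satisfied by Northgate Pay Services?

1. designated compliance officers 2 ≥ 2 → met
2. transaction monitoring calibration 298 days ago vs limit 540 → met
3. customer identification procedures present → met
4. agent list present → met
5. agent due-diligence review 500 days ago vs limit 540 → met
6. independent AML audit 163 days ago vs limit 180 → met
7. condition 'offers currency exchange' holds; regulatory findings open 2 > 1 → not met
8. BSA training 20 days ago vs limit 30 → met
9. condition 'issues stored value' holds; tangible net worth $60,000 ≥ $50,000 → met
10. condition 'transmits funds internationally' holds; sanctions-list screening review 532 days ago vs limit 365 → not met
Not met: 2 of 10

2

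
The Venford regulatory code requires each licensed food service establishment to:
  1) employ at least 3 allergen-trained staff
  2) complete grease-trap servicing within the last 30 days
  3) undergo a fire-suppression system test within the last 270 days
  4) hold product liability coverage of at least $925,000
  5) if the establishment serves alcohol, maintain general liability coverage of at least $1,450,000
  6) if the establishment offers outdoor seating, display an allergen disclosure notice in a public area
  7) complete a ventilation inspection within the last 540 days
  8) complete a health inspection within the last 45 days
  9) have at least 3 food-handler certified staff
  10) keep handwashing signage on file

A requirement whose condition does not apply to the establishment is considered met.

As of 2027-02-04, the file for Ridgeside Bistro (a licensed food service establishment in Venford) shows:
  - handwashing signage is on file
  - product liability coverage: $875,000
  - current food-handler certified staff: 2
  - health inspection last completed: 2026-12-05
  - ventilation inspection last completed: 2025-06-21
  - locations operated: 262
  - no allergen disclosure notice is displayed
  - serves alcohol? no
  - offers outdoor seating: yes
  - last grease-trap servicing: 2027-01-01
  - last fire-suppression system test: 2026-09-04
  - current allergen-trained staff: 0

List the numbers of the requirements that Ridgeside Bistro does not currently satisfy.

1, 2, 4, 6, 7, 8, 9

1. allergen-trained staff 0 < 3 → not met
2. grease-trap servicing 34 days ago vs limit 30 → not met
3. fire-suppression system test 153 days ago vs limit 270 → met
4. product liability coverage $875,000 < $925,000 → not met
5. condition 'serves alcohol' does not hold → requirement n/a → met
6. condition 'offers outdoor seating' holds; allergen disclosure notice absent → not met
7. ventilation inspection 593 days ago vs limit 540 → not met
8. health inspection 61 days ago vs limit 45 → not met
9. food-handler certified staff 2 < 3 → not met
10. handwashing signage present → met
Not met: 1, 2, 4, 6, 7, 8, 9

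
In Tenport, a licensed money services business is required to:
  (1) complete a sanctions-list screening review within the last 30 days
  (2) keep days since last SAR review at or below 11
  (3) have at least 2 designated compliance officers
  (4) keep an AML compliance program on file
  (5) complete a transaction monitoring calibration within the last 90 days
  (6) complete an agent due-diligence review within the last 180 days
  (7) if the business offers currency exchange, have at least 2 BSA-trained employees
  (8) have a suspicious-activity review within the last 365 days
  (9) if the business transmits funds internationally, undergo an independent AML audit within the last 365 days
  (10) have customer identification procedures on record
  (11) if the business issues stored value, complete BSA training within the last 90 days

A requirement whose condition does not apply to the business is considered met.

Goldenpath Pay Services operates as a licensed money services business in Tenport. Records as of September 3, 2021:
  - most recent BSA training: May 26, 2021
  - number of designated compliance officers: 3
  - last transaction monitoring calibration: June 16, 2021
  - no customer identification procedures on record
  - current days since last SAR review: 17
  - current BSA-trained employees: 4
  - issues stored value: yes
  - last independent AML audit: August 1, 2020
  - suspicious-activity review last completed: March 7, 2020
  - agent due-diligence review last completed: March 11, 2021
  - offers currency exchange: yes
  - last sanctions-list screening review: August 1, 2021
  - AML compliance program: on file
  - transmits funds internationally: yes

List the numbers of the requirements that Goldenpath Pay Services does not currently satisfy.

1, 2, 8, 9, 10, 11

1. sanctions-list screening review 33 days ago vs limit 30 → not met
2. days since last SAR review 17 > 11 → not met
3. designated compliance officers 3 ≥ 2 → met
4. AML compliance program present → met
5. transaction monitoring calibration 79 days ago vs limit 90 → met
6. agent due-diligence review 176 days ago vs limit 180 → met
7. condition 'offers currency exchange' holds; BSA-trained employees 4 ≥ 2 → met
8. suspicious-activity review 545 days ago vs limit 365 → not met
9. condition 'transmits funds internationally' holds; independent AML audit 398 days ago vs limit 365 → not met
10. customer identification procedures absent → not met
11. condition 'issues stored value' holds; BSA training 100 days ago vs limit 90 → not met
Not met: 1, 2, 8, 9, 10, 11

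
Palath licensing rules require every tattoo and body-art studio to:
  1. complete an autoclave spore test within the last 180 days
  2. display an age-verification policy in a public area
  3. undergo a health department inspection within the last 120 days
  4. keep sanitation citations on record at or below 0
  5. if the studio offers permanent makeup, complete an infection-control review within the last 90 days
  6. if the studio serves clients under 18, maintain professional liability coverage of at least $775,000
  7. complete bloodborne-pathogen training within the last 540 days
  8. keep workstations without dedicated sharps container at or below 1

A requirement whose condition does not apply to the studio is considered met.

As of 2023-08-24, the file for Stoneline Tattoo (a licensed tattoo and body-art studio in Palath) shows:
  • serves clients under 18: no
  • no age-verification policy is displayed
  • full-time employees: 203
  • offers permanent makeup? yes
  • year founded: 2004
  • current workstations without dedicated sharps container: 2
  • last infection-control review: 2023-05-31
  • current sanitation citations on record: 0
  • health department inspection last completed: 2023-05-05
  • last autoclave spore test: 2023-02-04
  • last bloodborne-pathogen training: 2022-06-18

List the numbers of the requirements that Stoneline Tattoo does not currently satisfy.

1, 2, 8

1. autoclave spore test 201 days ago vs limit 180 → not met
2. age-verification policy absent → not met
3. health department inspection 111 days ago vs limit 120 → met
4. sanitation citations on record 0 ≤ 0 → met
5. condition 'offers permanent makeup' holds; infection-control review 85 days ago vs limit 90 → met
6. condition 'serves clients under 18' does not hold → requirement n/a → met
7. bloodborne-pathogen training 432 days ago vs limit 540 → met
8. workstations without dedicated sharps container 2 > 1 → not met
Not met: 1, 2, 8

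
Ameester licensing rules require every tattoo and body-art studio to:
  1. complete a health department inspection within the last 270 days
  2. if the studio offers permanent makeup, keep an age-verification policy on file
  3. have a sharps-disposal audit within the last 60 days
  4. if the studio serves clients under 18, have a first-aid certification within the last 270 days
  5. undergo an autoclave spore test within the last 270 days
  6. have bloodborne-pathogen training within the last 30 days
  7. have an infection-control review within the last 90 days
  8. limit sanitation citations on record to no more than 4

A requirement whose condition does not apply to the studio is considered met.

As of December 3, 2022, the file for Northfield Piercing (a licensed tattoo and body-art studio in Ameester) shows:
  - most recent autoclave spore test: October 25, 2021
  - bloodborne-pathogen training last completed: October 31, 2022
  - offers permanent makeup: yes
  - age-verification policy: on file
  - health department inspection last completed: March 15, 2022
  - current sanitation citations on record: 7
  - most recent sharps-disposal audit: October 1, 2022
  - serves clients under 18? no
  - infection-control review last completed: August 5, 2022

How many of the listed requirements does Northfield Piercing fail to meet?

5

1. health department inspection 263 days ago vs limit 270 → met
2. condition 'offers permanent makeup' holds; age-verification policy present → met
3. sharps-disposal audit 63 days ago vs limit 60 → not met
4. condition 'serves clients under 18' does not hold → requirement n/a → met
5. autoclave spore test 404 days ago vs limit 270 → not met
6. bloodborne-pathogen training 33 days ago vs limit 30 → not met
7. infection-control review 120 days ago vs limit 90 → not met
8. sanitation citations on record 7 > 4 → not met
Not met: 5 of 8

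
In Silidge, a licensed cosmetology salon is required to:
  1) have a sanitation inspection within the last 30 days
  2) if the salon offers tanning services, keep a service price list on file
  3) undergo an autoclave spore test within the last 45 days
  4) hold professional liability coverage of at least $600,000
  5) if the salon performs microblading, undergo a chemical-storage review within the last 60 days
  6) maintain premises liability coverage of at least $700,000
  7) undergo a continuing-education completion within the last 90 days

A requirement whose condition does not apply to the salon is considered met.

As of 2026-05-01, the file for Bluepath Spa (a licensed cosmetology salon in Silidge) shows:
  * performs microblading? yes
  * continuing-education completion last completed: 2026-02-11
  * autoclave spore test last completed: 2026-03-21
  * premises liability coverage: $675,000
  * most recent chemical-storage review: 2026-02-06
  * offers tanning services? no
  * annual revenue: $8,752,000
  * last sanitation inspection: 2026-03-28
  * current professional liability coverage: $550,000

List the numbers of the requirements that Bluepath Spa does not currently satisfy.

1. sanitation inspection 34 days ago vs limit 30 → not met
2. condition 'offers tanning services' does not hold → requirement n/a → met
3. autoclave spore test 41 days ago vs limit 45 → met
4. professional liability coverage $550,000 < $600,000 → not met
5. condition 'performs microblading' holds; chemical-storage review 84 days ago vs limit 60 → not met
6. premises liability coverage $675,000 < $700,000 → not met
7. continuing-education completion 79 days ago vs limit 90 → met
Not met: 1, 4, 5, 6

1, 4, 5, 6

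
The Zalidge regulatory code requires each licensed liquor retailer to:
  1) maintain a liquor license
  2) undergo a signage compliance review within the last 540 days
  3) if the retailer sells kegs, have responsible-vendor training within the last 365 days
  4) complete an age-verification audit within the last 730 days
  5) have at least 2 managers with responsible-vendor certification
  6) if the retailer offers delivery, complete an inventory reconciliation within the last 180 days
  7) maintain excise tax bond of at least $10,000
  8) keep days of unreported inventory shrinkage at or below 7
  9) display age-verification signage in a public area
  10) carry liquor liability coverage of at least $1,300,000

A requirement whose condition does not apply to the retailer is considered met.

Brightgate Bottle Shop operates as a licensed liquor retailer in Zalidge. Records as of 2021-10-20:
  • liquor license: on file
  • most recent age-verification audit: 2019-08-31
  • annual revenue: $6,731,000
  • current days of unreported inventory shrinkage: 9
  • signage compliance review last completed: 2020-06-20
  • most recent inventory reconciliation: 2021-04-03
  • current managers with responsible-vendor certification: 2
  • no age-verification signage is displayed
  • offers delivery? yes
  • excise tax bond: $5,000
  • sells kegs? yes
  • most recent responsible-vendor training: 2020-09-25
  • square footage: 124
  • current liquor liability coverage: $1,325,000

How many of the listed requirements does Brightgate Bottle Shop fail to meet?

1. liquor license present → met
2. signage compliance review 487 days ago vs limit 540 → met
3. condition 'sells kegs' holds; responsible-vendor training 390 days ago vs limit 365 → not met
4. age-verification audit 781 days ago vs limit 730 → not met
5. managers with responsible-vendor certification 2 ≥ 2 → met
6. condition 'offers delivery' holds; inventory reconciliation 200 days ago vs limit 180 → not met
7. excise tax bond $5,000 < $10,000 → not met
8. days of unreported inventory shrinkage 9 > 7 → not met
9. age-verification signage absent → not met
10. liquor liability coverage $1,325,000 ≥ $1,300,000 → met
Not met: 6 of 10

6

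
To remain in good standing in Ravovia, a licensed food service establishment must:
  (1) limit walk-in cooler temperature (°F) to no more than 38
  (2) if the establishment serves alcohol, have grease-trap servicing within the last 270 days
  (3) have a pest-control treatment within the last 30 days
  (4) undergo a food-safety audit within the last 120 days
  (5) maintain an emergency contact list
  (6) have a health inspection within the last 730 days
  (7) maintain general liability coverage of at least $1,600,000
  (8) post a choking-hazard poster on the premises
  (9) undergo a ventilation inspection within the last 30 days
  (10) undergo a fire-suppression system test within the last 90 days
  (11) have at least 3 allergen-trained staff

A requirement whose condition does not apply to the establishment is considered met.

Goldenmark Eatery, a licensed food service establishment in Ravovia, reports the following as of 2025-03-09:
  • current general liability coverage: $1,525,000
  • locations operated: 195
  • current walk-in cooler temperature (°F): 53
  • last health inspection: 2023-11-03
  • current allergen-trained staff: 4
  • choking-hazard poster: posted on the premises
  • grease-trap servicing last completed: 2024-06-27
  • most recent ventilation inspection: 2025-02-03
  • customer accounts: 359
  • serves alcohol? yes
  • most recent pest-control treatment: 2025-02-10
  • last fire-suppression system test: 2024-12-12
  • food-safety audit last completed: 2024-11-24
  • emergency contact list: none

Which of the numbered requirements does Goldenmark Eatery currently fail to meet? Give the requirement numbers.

1. walk-in cooler temperature (°F) 53 > 38 → not met
2. condition 'serves alcohol' holds; grease-trap servicing 255 days ago vs limit 270 → met
3. pest-control treatment 27 days ago vs limit 30 → met
4. food-safety audit 105 days ago vs limit 120 → met
5. emergency contact list absent → not met
6. health inspection 492 days ago vs limit 730 → met
7. general liability coverage $1,525,000 < $1,600,000 → not met
8. choking-hazard poster present → met
9. ventilation inspection 34 days ago vs limit 30 → not met
10. fire-suppression system test 87 days ago vs limit 90 → met
11. allergen-trained staff 4 ≥ 3 → met
Not met: 1, 5, 7, 9

1, 5, 7, 9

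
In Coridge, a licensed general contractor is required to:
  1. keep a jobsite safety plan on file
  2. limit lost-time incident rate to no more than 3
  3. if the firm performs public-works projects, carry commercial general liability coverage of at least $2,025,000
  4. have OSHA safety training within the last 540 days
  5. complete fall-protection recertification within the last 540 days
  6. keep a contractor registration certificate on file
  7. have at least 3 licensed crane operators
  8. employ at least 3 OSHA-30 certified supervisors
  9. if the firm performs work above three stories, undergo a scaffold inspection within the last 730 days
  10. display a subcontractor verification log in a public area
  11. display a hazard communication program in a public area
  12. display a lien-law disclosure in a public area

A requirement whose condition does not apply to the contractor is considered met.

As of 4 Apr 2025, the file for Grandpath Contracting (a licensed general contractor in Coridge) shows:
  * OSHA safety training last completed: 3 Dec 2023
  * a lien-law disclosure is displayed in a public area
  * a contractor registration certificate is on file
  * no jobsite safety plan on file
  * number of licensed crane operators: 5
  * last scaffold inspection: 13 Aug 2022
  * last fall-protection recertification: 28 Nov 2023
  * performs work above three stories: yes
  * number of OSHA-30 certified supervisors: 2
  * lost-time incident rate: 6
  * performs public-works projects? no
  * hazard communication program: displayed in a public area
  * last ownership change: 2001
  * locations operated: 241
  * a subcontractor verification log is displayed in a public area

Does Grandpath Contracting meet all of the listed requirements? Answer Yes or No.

No

1. jobsite safety plan absent → not met
2. lost-time incident rate 6 > 3 → not met
3. condition 'performs public-works projects' does not hold → requirement n/a → met
4. OSHA safety training 488 days ago vs limit 540 → met
5. fall-protection recertification 493 days ago vs limit 540 → met
6. contractor registration certificate present → met
7. licensed crane operators 5 ≥ 3 → met
8. OSHA-30 certified supervisors 2 < 3 → not met
9. condition 'performs work above three stories' holds; scaffold inspection 965 days ago vs limit 730 → not met
10. subcontractor verification log present → met
11. hazard communication program present → met
12. lien-law disclosure present → met
Not met: 1, 2, 8, 9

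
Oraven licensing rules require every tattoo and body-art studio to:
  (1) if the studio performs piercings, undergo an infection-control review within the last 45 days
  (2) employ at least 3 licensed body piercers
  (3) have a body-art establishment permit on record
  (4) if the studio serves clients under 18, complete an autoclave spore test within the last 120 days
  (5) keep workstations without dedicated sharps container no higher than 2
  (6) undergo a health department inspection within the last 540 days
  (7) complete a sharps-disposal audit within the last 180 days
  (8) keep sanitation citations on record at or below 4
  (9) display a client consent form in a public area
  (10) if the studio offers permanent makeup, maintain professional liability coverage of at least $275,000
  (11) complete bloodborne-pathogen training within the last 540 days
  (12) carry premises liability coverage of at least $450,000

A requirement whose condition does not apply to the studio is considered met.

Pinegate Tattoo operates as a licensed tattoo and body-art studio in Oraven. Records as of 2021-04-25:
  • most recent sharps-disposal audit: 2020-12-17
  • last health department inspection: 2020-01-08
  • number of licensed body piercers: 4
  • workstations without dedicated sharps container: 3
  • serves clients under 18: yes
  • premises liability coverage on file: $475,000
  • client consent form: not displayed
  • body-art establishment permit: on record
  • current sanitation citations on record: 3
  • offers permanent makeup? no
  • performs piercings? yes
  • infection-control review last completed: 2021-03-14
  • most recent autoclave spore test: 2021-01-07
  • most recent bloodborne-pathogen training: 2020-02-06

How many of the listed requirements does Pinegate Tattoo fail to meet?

1. condition 'performs piercings' holds; infection-control review 42 days ago vs limit 45 → met
2. licensed body piercers 4 ≥ 3 → met
3. body-art establishment permit present → met
4. condition 'serves clients under 18' holds; autoclave spore test 108 days ago vs limit 120 → met
5. workstations without dedicated sharps container 3 > 2 → not met
6. health department inspection 473 days ago vs limit 540 → met
7. sharps-disposal audit 129 days ago vs limit 180 → met
8. sanitation citations on record 3 ≤ 4 → met
9. client consent form absent → not met
10. condition 'offers permanent makeup' does not hold → requirement n/a → met
11. bloodborne-pathogen training 444 days ago vs limit 540 → met
12. premises liability coverage $475,000 ≥ $450,000 → met
Not met: 2 of 12

2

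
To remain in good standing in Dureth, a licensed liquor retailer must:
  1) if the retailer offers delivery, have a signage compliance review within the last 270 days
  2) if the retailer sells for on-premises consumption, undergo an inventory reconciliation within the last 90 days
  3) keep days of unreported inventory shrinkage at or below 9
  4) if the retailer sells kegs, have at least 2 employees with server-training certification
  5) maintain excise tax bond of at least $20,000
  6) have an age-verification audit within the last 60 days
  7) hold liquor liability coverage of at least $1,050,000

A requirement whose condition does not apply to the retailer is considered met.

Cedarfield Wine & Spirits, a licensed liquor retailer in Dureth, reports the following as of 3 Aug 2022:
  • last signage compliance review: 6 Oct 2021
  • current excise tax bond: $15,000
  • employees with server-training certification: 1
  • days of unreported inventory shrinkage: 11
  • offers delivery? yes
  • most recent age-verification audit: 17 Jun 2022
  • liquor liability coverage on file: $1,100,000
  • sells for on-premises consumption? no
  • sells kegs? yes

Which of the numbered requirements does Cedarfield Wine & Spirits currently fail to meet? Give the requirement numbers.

1, 3, 4, 5

1. condition 'offers delivery' holds; signage compliance review 301 days ago vs limit 270 → not met
2. condition 'sells for on-premises consumption' does not hold → requirement n/a → met
3. days of unreported inventory shrinkage 11 > 9 → not met
4. condition 'sells kegs' holds; employees with server-training certification 1 < 2 → not met
5. excise tax bond $15,000 < $20,000 → not met
6. age-verification audit 47 days ago vs limit 60 → met
7. liquor liability coverage $1,100,000 ≥ $1,050,000 → met
Not met: 1, 3, 4, 5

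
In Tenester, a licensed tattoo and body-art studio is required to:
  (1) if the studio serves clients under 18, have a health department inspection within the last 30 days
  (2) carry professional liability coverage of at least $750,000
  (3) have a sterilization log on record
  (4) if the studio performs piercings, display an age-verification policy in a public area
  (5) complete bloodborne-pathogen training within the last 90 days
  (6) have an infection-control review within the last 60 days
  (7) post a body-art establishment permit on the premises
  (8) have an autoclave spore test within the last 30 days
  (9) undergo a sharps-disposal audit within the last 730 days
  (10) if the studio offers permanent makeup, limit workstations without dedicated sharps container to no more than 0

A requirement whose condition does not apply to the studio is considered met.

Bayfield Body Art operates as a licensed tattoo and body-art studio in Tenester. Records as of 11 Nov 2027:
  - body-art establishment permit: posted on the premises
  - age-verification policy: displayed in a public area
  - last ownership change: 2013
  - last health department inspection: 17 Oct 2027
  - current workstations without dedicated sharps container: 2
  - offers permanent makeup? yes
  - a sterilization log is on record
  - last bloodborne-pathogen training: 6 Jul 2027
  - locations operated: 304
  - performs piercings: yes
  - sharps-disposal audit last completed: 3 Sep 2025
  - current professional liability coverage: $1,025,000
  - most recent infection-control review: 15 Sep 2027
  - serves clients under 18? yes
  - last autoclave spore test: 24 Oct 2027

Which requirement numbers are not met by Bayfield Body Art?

1. condition 'serves clients under 18' holds; health department inspection 25 days ago vs limit 30 → met
2. professional liability coverage $1,025,000 ≥ $750,000 → met
3. sterilization log present → met
4. condition 'performs piercings' holds; age-verification policy present → met
5. bloodborne-pathogen training 128 days ago vs limit 90 → not met
6. infection-control review 57 days ago vs limit 60 → met
7. body-art establishment permit present → met
8. autoclave spore test 18 days ago vs limit 30 → met
9. sharps-disposal audit 799 days ago vs limit 730 → not met
10. condition 'offers permanent makeup' holds; workstations without dedicated sharps container 2 > 0 → not met
Not met: 5, 9, 10

5, 9, 10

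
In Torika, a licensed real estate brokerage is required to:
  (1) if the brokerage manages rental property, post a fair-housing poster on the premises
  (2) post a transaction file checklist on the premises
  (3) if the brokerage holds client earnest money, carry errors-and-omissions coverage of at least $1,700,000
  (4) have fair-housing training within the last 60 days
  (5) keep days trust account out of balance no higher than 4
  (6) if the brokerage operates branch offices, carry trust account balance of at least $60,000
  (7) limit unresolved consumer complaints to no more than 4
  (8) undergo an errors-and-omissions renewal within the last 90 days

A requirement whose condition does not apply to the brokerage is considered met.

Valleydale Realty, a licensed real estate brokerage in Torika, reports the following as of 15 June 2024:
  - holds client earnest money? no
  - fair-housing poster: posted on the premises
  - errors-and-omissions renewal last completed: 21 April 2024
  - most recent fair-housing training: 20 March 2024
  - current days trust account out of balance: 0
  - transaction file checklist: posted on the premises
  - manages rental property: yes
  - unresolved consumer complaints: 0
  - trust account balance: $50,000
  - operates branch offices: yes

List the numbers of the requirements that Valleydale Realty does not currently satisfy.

4, 6

1. condition 'manages rental property' holds; fair-housing poster present → met
2. transaction file checklist present → met
3. condition 'holds client earnest money' does not hold → requirement n/a → met
4. fair-housing training 87 days ago vs limit 60 → not met
5. days trust account out of balance 0 ≤ 4 → met
6. condition 'operates branch offices' holds; trust account balance $50,000 < $60,000 → not met
7. unresolved consumer complaints 0 ≤ 4 → met
8. errors-and-omissions renewal 55 days ago vs limit 90 → met
Not met: 4, 6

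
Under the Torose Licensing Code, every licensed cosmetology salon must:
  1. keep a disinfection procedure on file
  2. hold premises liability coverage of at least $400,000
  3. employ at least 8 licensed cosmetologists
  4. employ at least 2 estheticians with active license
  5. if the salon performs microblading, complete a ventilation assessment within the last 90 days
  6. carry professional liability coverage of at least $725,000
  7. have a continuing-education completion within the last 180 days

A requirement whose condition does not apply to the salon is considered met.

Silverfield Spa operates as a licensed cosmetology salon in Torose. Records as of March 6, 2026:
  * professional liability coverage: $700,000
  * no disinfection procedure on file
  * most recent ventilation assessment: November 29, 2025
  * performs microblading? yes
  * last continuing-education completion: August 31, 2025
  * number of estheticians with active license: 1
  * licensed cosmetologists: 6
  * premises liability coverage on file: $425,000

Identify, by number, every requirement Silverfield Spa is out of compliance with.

1. disinfection procedure absent → not met
2. premises liability coverage $425,000 ≥ $400,000 → met
3. licensed cosmetologists 6 < 8 → not met
4. estheticians with active license 1 < 2 → not met
5. condition 'performs microblading' holds; ventilation assessment 97 days ago vs limit 90 → not met
6. professional liability coverage $700,000 < $725,000 → not met
7. continuing-education completion 187 days ago vs limit 180 → not met
Not met: 1, 3, 4, 5, 6, 7

1, 3, 4, 5, 6, 7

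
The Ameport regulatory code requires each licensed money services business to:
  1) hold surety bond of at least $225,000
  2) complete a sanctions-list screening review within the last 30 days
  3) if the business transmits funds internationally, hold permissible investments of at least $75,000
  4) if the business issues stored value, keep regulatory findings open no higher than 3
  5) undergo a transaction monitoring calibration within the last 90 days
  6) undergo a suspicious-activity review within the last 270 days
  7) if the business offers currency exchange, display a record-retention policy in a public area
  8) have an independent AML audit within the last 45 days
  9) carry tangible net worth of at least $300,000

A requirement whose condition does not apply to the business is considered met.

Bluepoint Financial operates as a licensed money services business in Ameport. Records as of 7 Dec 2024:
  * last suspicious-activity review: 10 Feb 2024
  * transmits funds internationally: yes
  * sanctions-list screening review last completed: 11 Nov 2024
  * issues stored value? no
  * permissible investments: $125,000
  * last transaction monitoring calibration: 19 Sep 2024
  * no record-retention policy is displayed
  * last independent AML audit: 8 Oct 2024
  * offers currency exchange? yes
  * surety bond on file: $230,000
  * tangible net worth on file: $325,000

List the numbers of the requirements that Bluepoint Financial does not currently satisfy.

6, 7, 8

1. surety bond $230,000 ≥ $225,000 → met
2. sanctions-list screening review 26 days ago vs limit 30 → met
3. condition 'transmits funds internationally' holds; permissible investments $125,000 ≥ $75,000 → met
4. condition 'issues stored value' does not hold → requirement n/a → met
5. transaction monitoring calibration 79 days ago vs limit 90 → met
6. suspicious-activity review 301 days ago vs limit 270 → not met
7. condition 'offers currency exchange' holds; record-retention policy absent → not met
8. independent AML audit 60 days ago vs limit 45 → not met
9. tangible net worth $325,000 ≥ $300,000 → met
Not met: 6, 7, 8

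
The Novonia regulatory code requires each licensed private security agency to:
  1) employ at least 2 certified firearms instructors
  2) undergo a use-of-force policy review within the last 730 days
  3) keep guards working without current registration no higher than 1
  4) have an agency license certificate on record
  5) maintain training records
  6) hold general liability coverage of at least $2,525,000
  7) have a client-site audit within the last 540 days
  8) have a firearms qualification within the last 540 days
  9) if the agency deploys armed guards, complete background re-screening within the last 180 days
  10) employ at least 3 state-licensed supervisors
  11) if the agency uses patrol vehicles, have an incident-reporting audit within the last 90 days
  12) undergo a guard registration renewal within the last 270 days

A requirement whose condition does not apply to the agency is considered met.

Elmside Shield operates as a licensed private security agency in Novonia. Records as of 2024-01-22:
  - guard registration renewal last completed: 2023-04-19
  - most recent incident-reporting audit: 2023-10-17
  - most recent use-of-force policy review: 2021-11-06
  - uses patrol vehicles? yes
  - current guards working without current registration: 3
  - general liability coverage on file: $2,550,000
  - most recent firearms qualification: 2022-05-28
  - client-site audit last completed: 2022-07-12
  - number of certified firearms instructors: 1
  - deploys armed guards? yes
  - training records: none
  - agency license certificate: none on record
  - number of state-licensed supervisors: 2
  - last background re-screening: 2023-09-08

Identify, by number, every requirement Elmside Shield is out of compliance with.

1. certified firearms instructors 1 < 2 → not met
2. use-of-force policy review 807 days ago vs limit 730 → not met
3. guards working without current registration 3 > 1 → not met
4. agency license certificate absent → not met
5. training records absent → not met
6. general liability coverage $2,550,000 ≥ $2,525,000 → met
7. client-site audit 559 days ago vs limit 540 → not met
8. firearms qualification 604 days ago vs limit 540 → not met
9. condition 'deploys armed guards' holds; background re-screening 136 days ago vs limit 180 → met
10. state-licensed supervisors 2 < 3 → not met
11. condition 'uses patrol vehicles' holds; incident-reporting audit 97 days ago vs limit 90 → not met
12. guard registration renewal 278 days ago vs limit 270 → not met
Not met: 1, 2, 3, 4, 5, 7, 8, 10, 11, 12

1, 2, 3, 4, 5, 7, 8, 10, 11, 12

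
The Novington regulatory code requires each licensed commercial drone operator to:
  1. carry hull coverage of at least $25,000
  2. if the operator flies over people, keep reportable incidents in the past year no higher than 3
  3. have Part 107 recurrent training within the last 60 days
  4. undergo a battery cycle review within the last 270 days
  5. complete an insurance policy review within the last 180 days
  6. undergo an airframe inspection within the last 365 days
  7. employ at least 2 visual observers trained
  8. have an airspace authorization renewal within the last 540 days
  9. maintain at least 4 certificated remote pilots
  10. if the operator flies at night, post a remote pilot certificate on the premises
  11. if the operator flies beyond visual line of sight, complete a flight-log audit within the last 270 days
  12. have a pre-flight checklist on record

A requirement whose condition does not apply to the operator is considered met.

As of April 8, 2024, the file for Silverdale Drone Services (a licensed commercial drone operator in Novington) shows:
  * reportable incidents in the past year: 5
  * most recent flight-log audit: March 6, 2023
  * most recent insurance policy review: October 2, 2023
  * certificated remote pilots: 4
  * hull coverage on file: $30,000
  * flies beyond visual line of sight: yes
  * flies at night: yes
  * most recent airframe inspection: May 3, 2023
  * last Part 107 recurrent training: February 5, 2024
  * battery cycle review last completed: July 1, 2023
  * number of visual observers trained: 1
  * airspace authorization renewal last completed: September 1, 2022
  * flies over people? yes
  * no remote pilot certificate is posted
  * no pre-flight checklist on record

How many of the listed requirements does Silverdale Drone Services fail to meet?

9

1. hull coverage $30,000 ≥ $25,000 → met
2. condition 'flies over people' holds; reportable incidents in the past year 5 > 3 → not met
3. Part 107 recurrent training 63 days ago vs limit 60 → not met
4. battery cycle review 282 days ago vs limit 270 → not met
5. insurance policy review 189 days ago vs limit 180 → not met
6. airframe inspection 341 days ago vs limit 365 → met
7. visual observers trained 1 < 2 → not met
8. airspace authorization renewal 585 days ago vs limit 540 → not met
9. certificated remote pilots 4 ≥ 4 → met
10. condition 'flies at night' holds; remote pilot certificate absent → not met
11. condition 'flies beyond visual line of sight' holds; flight-log audit 399 days ago vs limit 270 → not met
12. pre-flight checklist absent → not met
Not met: 9 of 12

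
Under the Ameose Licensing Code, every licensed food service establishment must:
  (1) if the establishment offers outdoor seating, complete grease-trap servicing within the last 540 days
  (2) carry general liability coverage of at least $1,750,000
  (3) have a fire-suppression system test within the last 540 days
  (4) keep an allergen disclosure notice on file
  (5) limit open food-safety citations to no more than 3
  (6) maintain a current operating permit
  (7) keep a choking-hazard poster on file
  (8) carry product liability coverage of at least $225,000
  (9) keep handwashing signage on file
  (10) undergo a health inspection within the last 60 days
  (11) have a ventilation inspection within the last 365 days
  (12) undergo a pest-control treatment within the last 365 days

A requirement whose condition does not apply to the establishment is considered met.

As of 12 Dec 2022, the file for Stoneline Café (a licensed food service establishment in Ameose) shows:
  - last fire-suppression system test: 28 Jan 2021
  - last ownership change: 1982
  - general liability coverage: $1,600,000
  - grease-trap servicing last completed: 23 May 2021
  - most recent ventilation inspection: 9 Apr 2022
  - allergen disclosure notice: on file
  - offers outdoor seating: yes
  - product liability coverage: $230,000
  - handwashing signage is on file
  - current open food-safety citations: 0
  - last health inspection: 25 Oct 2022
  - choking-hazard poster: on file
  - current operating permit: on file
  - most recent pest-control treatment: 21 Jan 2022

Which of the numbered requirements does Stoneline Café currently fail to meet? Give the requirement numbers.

1, 2, 3

1. condition 'offers outdoor seating' holds; grease-trap servicing 568 days ago vs limit 540 → not met
2. general liability coverage $1,600,000 < $1,750,000 → not met
3. fire-suppression system test 683 days ago vs limit 540 → not met
4. allergen disclosure notice present → met
5. open food-safety citations 0 ≤ 3 → met
6. current operating permit present → met
7. choking-hazard poster present → met
8. product liability coverage $230,000 ≥ $225,000 → met
9. handwashing signage present → met
10. health inspection 48 days ago vs limit 60 → met
11. ventilation inspection 247 days ago vs limit 365 → met
12. pest-control treatment 325 days ago vs limit 365 → met
Not met: 1, 2, 3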